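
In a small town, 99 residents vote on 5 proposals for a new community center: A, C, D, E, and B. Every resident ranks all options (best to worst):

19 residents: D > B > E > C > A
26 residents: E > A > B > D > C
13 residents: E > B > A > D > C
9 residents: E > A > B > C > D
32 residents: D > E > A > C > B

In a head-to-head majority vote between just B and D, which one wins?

Voters preferring B to D: 48; preferring D to B: 51.
D wins the head-to-head.

D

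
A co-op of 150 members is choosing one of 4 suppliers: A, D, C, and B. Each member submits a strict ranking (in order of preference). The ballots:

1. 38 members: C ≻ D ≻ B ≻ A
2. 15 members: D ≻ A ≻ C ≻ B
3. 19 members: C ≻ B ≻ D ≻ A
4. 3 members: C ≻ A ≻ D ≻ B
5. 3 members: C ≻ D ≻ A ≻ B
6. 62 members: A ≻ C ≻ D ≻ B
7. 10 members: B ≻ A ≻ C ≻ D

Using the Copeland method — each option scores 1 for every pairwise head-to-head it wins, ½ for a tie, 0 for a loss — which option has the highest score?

A

A: beats C and B; ties D → score 2.5.
D: beats B; ties A; loses to C → score 1.5.
C: beats D and B; loses to A → score 2.
B: loses to A, D, and C → score 0.
A has the best pairwise record.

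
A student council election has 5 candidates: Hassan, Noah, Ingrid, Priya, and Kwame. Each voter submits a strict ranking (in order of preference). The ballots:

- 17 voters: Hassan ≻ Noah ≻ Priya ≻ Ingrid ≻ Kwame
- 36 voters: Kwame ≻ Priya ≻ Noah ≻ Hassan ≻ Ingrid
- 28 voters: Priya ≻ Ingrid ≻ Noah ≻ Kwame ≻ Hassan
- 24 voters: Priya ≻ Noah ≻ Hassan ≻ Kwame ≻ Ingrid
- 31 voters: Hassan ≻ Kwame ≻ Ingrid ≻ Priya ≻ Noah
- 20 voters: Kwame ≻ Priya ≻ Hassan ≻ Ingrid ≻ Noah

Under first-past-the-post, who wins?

Kwame

First-place votes: Hassan 48, Noah 0, Ingrid 0, Priya 52, Kwame 56.
Kwame has the most first-place votes.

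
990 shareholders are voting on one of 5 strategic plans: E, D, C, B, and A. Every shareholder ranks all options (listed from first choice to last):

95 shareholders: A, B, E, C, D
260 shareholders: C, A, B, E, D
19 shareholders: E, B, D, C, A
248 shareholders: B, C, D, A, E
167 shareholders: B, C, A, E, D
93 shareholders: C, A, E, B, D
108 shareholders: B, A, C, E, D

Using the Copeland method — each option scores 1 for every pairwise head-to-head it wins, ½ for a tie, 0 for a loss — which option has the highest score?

E: beats D; loses to C, B, and A → score 1.
D: loses to E, C, B, and A → score 0.
C: beats E, D, and A; loses to B → score 3.
B: beats E, D, C, and A → score 4.
A: beats E and D; loses to C and B → score 2.
B has the best pairwise record.

B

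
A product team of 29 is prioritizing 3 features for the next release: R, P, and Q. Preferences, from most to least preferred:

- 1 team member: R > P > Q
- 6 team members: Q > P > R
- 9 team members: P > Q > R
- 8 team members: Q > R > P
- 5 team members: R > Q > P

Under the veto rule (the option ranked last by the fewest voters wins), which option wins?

Last-place votes: R 15, P 13, Q 1.
Q is ranked last by the fewest voters, so Q wins.

Q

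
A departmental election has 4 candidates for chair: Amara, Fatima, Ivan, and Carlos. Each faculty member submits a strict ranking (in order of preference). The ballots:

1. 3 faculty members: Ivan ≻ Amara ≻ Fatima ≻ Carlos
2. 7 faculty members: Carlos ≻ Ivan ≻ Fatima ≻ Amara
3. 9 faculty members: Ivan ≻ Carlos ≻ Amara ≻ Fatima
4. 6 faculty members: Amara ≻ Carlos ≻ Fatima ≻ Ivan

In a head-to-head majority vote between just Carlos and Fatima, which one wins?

Carlos

Voters preferring Carlos to Fatima: 22; preferring Fatima to Carlos: 3.
Carlos wins the head-to-head.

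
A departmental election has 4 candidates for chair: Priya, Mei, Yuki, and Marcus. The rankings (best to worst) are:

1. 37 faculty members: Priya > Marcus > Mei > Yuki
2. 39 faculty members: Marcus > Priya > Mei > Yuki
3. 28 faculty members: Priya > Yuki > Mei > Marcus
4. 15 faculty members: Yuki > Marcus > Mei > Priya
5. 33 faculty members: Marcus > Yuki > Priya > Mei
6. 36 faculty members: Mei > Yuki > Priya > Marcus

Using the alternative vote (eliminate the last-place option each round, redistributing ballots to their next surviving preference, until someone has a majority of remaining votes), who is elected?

Priya

Round 1: Priya 65, Mei 36, Yuki 15, Marcus 72. Eliminate Yuki.
Round 2: Priya 65, Mei 36, Marcus 87. Eliminate Mei.
Round 3: Priya 101, Marcus 87. Priya has a majority.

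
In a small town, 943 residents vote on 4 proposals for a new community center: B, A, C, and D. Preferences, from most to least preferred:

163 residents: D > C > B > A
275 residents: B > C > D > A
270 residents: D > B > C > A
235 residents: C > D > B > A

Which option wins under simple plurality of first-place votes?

D

First-place votes: B 275, A 0, C 235, D 433.
D has the most first-place votes.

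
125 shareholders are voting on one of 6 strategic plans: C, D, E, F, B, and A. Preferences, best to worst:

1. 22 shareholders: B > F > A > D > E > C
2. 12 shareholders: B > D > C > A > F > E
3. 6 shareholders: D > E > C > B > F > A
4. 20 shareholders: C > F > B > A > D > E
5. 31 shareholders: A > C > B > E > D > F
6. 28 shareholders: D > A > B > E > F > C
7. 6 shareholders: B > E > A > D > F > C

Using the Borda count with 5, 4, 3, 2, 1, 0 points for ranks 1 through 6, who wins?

B

C: 22·0 + 12·3 + 6·3 + 20·5 + 31·4 + 28·0 + 6·0 = 278
D: 22·2 + 12·4 + 6·5 + 20·1 + 31·1 + 28·5 + 6·2 = 325
E: 22·1 + 12·0 + 6·4 + 20·0 + 31·2 + 28·2 + 6·4 = 188
F: 22·4 + 12·1 + 6·1 + 20·4 + 31·0 + 28·1 + 6·1 = 220
B: 22·5 + 12·5 + 6·2 + 20·3 + 31·3 + 28·3 + 6·5 = 449
A: 22·3 + 12·2 + 6·0 + 20·2 + 31·5 + 28·4 + 6·3 = 415
B has the highest Borda score (449).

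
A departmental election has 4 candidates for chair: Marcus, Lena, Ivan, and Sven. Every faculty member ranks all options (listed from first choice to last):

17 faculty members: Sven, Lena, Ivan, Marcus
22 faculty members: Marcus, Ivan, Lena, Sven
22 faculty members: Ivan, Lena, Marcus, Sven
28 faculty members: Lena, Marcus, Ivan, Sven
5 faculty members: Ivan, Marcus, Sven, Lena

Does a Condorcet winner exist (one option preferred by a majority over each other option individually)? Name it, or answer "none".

none

Checking pairwise contests:
Lena beats Marcus 67–27.
Ivan beats Lena 49–45.
Marcus beats Ivan 50–44.
Marcus beats Sven 77–17.
Every option loses at least one head-to-head, so there is no Condorcet winner.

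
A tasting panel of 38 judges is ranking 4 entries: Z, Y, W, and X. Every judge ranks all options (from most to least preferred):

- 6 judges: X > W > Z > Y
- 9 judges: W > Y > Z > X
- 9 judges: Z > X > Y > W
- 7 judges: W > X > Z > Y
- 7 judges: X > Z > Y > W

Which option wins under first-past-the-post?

First-place votes: Z 9, Y 0, W 16, X 13.
W has the most first-place votes.

W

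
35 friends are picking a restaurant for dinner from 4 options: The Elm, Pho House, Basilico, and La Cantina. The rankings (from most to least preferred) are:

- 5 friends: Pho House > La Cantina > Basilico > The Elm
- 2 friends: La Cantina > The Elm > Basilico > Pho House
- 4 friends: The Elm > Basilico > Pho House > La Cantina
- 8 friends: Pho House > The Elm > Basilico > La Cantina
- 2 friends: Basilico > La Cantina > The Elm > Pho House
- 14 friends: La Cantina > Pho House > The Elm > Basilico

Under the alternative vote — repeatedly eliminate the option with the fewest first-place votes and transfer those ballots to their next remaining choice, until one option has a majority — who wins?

Round 1: The Elm 4, Pho House 13, Basilico 2, La Cantina 16. Eliminate Basilico.
Round 2: The Elm 4, Pho House 13, La Cantina 18. La Cantina has a majority.

La Cantina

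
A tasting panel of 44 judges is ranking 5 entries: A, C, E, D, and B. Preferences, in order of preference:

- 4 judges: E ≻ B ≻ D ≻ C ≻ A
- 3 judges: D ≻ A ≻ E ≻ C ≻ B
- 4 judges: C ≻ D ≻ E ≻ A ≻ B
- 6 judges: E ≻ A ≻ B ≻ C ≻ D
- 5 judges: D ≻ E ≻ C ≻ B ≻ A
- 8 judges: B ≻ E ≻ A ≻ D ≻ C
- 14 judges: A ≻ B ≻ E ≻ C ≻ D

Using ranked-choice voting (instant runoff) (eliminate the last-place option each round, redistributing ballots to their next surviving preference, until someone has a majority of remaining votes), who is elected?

Round 1: A 14, C 4, E 10, D 8, B 8. Eliminate C.
Round 2: A 14, E 10, D 12, B 8. Eliminate B.
Round 3: A 14, E 18, D 12. Eliminate D.
Round 4: A 17, E 27. E has a majority.

E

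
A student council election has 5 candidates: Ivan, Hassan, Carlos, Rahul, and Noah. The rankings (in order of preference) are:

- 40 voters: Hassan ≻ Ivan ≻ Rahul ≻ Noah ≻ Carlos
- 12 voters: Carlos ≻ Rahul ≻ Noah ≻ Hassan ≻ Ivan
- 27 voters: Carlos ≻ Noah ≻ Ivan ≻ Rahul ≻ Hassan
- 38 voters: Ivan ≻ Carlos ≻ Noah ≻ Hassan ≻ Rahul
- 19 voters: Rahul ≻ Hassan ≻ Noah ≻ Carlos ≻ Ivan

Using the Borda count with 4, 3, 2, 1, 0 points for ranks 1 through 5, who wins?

Ivan: 40·3 + 12·0 + 27·2 + 38·4 + 19·0 = 326
Hassan: 40·4 + 12·1 + 27·0 + 38·1 + 19·3 = 267
Carlos: 40·0 + 12·4 + 27·4 + 38·3 + 19·1 = 289
Rahul: 40·2 + 12·3 + 27·1 + 38·0 + 19·4 = 219
Noah: 40·1 + 12·2 + 27·3 + 38·2 + 19·2 = 259
Ivan has the highest Borda score (326).

Ivan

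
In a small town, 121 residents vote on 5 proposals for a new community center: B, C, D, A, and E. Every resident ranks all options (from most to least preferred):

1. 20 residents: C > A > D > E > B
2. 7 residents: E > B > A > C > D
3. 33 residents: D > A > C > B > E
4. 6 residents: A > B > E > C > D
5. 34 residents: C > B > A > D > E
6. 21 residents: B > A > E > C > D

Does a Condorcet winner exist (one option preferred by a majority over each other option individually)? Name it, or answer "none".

Checking pairwise contests:
C beats B 87–34.
A beats C 67–54.
B beats D 68–53.
B beats A 62–59.
B beats E 94–27.
Every option loses at least one head-to-head, so there is no Condorcet winner.

none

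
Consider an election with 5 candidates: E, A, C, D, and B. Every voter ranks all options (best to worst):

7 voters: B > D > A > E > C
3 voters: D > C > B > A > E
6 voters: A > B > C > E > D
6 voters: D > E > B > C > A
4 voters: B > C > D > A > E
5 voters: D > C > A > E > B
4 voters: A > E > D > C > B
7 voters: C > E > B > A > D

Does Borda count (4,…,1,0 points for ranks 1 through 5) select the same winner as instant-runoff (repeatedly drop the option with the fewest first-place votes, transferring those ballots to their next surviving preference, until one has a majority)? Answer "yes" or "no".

yes

Borda — scores: E 69, A 78, C 86, D 93, B 94. Winner: B.
Instant-runoff — R1 E 0, A 10, C 7, D 14, B 11 (E out); R2 A 10, C 7, D 14, B 11 (C out); R3 A 10, D 14, B 18 (A out); R4 D 18, B 24 (B winner). Winner: B.
The two methods agree.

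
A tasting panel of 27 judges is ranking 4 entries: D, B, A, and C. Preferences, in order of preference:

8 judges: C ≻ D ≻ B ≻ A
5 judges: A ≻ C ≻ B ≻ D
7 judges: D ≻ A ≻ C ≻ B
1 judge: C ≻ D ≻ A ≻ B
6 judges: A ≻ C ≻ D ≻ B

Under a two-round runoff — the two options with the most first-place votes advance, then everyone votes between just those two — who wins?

A

Round 1 first-place votes: D 7, B 0, A 11, C 9.
A and C advance.
Runoff: A is preferred to C by 18 voters; C by 9.
A wins the runoff.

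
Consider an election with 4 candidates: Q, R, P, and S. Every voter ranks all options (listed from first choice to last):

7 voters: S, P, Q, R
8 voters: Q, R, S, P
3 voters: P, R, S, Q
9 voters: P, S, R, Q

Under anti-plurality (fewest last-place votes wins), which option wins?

S

Last-place votes: Q 12, R 7, P 8, S 0.
S is ranked last by the fewest voters, so S wins.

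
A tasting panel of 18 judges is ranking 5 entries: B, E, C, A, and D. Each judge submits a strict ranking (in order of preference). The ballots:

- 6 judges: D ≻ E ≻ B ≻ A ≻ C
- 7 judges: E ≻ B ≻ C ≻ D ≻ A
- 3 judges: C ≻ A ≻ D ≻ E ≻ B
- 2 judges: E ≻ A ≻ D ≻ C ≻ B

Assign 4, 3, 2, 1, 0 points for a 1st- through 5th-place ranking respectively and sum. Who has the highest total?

E

B: 6·2 + 7·3 + 3·0 + 2·0 = 33
E: 6·3 + 7·4 + 3·1 + 2·4 = 57
C: 6·0 + 7·2 + 3·4 + 2·1 = 28
A: 6·1 + 7·0 + 3·3 + 2·3 = 21
D: 6·4 + 7·1 + 3·2 + 2·2 = 41
E has the highest Borda score (57).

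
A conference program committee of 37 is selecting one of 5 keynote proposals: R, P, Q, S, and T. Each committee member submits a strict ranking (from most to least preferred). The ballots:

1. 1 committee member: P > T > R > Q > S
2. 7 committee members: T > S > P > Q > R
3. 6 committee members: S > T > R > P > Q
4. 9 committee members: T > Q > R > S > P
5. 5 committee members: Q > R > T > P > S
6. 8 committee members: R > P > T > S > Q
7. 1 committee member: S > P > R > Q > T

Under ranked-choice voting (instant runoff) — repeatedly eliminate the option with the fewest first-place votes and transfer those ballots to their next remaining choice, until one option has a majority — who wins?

Round 1: R 8, P 1, Q 5, S 7, T 16. Eliminate P.
Round 2: R 8, Q 5, S 7, T 17. Eliminate Q.
Round 3: R 13, S 7, T 17. Eliminate S.
Round 4: R 14, T 23. T has a majority.

T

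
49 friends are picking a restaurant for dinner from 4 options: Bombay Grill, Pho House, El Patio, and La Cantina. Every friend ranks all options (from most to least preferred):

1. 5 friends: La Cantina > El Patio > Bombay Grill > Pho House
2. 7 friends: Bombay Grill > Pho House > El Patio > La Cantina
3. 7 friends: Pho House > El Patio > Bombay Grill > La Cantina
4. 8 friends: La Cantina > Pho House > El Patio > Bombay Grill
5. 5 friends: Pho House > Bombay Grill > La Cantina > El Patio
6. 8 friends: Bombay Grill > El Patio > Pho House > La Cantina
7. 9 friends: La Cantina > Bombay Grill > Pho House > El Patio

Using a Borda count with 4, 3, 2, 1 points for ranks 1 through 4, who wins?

Bombay Grill: 5·2 + 7·4 + 7·2 + 8·1 + 5·3 + 8·4 + 9·3 = 134
Pho House: 5·1 + 7·3 + 7·4 + 8·3 + 5·4 + 8·2 + 9·2 = 132
El Patio: 5·3 + 7·2 + 7·3 + 8·2 + 5·1 + 8·3 + 9·1 = 104
La Cantina: 5·4 + 7·1 + 7·1 + 8·4 + 5·2 + 8·1 + 9·4 = 120
Bombay Grill has the highest Borda score (134).

Bombay Grill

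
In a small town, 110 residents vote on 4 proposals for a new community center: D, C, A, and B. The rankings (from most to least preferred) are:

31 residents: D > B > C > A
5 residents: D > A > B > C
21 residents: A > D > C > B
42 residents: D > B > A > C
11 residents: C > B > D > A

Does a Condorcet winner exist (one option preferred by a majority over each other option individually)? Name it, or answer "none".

D

D vs C: 99–11 for D.
D vs A: 89–21 for D.
D vs B: 99–11 for D.
D beats every other option head-to-head.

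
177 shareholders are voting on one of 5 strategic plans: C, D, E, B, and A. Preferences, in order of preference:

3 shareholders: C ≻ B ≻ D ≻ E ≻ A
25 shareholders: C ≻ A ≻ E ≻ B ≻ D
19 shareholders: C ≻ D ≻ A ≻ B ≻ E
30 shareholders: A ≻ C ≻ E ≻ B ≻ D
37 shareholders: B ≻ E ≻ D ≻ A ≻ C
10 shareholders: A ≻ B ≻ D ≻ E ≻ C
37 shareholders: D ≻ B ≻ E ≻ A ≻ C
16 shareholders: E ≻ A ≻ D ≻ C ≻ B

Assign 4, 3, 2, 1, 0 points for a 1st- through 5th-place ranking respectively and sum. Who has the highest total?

A

C: 3·4 + 25·4 + 19·4 + 30·3 + 37·0 + 10·0 + 37·0 + 16·1 = 294
D: 3·2 + 25·0 + 19·3 + 30·0 + 37·2 + 10·2 + 37·4 + 16·2 = 337
E: 3·1 + 25·2 + 19·0 + 30·2 + 37·3 + 10·1 + 37·2 + 16·4 = 372
B: 3·3 + 25·1 + 19·1 + 30·1 + 37·4 + 10·3 + 37·3 + 16·0 = 372
A: 3·0 + 25·3 + 19·2 + 30·4 + 37·1 + 10·4 + 37·1 + 16·3 = 395
A has the highest Borda score (395).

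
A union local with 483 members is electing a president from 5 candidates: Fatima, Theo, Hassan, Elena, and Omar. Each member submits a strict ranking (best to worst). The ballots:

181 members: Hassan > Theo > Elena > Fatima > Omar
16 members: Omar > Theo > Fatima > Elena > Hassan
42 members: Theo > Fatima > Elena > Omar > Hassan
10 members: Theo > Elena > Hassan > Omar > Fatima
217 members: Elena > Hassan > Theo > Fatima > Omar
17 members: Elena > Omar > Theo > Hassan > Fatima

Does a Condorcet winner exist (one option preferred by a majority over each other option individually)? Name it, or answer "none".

Checking pairwise contests:
Theo beats Fatima 483–0.
Hassan beats Theo 398–85.
Elena beats Hassan 302–181.
Theo beats Elena 249–234.
Fatima beats Omar 440–43.
Every option loses at least one head-to-head, so there is no Condorcet winner.

none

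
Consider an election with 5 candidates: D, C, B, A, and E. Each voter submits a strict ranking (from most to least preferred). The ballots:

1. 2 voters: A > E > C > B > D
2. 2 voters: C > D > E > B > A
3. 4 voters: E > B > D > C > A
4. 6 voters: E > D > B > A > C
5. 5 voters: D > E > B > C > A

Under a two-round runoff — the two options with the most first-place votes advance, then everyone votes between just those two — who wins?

Round 1 first-place votes: D 5, C 2, B 0, A 2, E 10.
E and D advance.
Runoff: E is preferred to D by 12 voters; D by 7.
E wins the runoff.

E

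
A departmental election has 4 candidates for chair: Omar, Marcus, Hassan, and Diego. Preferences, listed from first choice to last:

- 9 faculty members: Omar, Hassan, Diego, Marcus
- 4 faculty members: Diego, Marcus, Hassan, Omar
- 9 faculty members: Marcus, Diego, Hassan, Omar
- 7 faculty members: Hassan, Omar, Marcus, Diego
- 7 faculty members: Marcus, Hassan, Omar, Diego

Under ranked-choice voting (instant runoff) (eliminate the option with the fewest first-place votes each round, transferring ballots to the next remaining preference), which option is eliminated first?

Round 1: Omar 9, Marcus 16, Hassan 7, Diego 4. Eliminate Diego.

Diego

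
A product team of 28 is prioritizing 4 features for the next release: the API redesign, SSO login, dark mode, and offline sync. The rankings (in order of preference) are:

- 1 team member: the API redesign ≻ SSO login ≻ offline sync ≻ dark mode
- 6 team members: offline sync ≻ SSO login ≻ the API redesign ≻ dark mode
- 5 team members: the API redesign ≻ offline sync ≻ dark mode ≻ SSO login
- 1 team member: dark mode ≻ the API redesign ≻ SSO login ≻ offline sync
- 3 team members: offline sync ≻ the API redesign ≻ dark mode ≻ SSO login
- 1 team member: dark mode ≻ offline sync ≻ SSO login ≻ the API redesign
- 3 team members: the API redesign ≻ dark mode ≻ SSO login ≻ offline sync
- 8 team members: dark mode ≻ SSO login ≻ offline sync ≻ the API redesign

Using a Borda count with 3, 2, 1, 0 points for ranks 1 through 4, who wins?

offline sync

the API redesign: 1·3 + 6·1 + 5·3 + 1·2 + 3·2 + 1·0 + 3·3 + 8·0 = 41
SSO login: 1·2 + 6·2 + 5·0 + 1·1 + 3·0 + 1·1 + 3·1 + 8·2 = 35
dark mode: 1·0 + 6·0 + 5·1 + 1·3 + 3·1 + 1·3 + 3·2 + 8·3 = 44
offline sync: 1·1 + 6·3 + 5·2 + 1·0 + 3·3 + 1·2 + 3·0 + 8·1 = 48
offline sync has the highest Borda score (48).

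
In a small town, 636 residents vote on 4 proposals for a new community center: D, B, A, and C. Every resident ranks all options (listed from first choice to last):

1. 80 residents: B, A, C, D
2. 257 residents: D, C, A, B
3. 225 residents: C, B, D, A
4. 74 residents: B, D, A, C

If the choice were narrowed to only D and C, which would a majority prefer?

D

Voters preferring D to C: 331; preferring C to D: 305.
D wins the head-to-head.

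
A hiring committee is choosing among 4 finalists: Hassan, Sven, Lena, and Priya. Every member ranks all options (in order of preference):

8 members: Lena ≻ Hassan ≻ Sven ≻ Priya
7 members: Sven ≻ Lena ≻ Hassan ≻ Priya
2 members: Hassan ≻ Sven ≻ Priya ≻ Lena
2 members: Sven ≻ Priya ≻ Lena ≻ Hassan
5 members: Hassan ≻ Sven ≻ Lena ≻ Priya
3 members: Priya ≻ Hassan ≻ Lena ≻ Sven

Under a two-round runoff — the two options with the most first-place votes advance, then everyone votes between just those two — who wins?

Round 1 first-place votes: Hassan 7, Sven 9, Lena 8, Priya 3.
Sven and Lena advance.
Runoff: Sven is preferred to Lena by 16 voters; Lena by 11.
Sven wins the runoff.

Sven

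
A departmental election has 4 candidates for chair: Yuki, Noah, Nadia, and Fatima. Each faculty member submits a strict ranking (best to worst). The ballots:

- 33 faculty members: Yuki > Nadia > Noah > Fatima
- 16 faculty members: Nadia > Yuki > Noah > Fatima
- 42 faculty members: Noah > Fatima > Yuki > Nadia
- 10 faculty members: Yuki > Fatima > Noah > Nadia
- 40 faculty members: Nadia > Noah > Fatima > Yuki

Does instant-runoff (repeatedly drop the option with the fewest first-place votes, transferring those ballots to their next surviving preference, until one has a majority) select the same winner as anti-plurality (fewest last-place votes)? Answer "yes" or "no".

no

Instant-runoff — R1 Yuki 43, Noah 42, Nadia 56, Fatima 0 (Fatima out); R2 Yuki 43, Noah 42, Nadia 56 (Noah out); R3 Yuki 85, Nadia 56 (Yuki winner). Winner: Yuki.
Anti-plurality — last-place votes: Yuki 40, Noah 0, Nadia 52, Fatima 49. Winner: Noah.
The two methods disagree.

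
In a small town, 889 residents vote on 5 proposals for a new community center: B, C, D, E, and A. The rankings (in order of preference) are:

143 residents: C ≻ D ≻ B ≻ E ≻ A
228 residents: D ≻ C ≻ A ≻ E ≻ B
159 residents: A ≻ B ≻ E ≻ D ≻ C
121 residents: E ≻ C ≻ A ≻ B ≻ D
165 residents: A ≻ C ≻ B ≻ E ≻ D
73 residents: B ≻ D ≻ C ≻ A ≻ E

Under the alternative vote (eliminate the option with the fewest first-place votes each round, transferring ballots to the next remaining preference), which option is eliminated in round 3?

Round 1: B 73, C 143, D 228, E 121, A 324. Eliminate B.
Round 2: C 143, D 301, E 121, A 324. Eliminate E.
Round 3: C 264, D 301, A 324. Eliminate C.

C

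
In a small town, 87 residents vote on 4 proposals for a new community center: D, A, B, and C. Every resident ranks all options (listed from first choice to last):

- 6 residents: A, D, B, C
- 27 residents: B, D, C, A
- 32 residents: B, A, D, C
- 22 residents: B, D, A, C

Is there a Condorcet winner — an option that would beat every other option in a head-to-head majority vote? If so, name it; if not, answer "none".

B

B vs D: 81–6 for B.
B vs A: 81–6 for B.
B vs C: 87–0 for B.
B beats every other option head-to-head.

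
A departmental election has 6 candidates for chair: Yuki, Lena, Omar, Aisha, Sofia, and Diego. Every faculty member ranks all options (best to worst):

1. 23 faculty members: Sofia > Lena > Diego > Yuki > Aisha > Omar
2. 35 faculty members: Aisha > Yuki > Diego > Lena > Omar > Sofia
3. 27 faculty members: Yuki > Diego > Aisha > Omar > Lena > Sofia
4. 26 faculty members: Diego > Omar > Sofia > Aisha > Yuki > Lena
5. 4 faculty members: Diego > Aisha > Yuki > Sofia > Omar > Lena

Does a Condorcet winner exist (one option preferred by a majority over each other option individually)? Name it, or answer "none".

Checking pairwise contests:
Aisha beats Yuki 65–50.
Yuki beats Lena 92–23.
Yuki beats Omar 89–26.
Diego beats Aisha 80–35.
Yuki beats Sofia 66–49.
Yuki beats Diego 62–53.
Every option loses at least one head-to-head, so there is no Condorcet winner.

none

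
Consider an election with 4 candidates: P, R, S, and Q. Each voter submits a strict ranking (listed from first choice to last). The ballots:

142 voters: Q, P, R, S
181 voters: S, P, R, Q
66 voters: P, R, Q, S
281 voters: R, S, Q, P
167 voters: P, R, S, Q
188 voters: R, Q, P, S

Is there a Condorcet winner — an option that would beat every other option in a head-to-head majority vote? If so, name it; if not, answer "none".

none

Checking pairwise contests:
Q beats P 611–414.
P beats R 556–469.
P beats S 563–462.
R beats Q 883–142.
Every option loses at least one head-to-head, so there is no Condorcet winner.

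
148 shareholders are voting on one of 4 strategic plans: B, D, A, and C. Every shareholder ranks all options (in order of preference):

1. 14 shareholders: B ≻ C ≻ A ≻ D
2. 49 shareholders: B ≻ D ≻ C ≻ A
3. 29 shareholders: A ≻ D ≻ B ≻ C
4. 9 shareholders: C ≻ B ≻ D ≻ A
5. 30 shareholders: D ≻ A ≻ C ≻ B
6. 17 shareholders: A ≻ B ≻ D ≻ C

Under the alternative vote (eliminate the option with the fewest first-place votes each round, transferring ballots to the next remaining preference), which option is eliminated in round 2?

Round 1: B 63, D 30, A 46, C 9. Eliminate C.
Round 2: B 72, D 30, A 46. Eliminate D.

D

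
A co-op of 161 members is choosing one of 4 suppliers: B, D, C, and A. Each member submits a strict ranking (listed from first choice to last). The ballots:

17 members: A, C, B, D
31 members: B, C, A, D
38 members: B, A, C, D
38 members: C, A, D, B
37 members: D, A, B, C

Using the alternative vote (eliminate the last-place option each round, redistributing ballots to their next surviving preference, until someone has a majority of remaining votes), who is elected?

B

Round 1: B 69, D 37, C 38, A 17. Eliminate A.
Round 2: B 69, D 37, C 55. Eliminate D.
Round 3: B 106, C 55. B has a majority.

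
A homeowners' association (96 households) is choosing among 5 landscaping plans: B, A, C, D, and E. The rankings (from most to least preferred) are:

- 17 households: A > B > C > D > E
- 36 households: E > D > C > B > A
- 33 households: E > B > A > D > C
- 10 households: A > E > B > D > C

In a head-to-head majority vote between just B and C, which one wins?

B

Voters preferring B to C: 60; preferring C to B: 36.
B wins the head-to-head.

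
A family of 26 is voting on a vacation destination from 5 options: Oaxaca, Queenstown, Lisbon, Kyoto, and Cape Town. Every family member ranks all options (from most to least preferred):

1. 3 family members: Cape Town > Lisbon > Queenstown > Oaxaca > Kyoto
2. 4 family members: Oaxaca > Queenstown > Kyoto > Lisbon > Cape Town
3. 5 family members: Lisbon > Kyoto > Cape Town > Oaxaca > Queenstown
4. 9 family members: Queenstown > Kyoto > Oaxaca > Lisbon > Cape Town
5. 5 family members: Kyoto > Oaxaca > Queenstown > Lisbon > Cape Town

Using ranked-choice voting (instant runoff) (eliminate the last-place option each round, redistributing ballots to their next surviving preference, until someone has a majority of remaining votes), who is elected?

Round 1: Oaxaca 4, Queenstown 9, Lisbon 5, Kyoto 5, Cape Town 3. Eliminate Cape Town.
Round 2: Oaxaca 4, Queenstown 9, Lisbon 8, Kyoto 5. Eliminate Oaxaca.
Round 3: Queenstown 13, Lisbon 8, Kyoto 5. Eliminate Kyoto.
Round 4: Queenstown 18, Lisbon 8. Queenstown has a majority.

Queenstown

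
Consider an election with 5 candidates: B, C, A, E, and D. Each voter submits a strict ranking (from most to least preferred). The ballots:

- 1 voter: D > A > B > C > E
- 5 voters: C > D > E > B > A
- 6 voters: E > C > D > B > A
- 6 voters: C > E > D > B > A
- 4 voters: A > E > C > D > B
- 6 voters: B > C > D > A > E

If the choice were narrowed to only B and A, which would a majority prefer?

Voters preferring B to A: 23; preferring A to B: 5.
B wins the head-to-head.

B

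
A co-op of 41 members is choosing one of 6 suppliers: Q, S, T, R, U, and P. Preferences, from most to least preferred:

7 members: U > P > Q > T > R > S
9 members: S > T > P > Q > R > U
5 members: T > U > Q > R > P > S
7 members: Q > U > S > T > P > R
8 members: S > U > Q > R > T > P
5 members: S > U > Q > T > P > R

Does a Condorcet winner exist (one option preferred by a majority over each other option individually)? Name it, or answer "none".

S vs Q: 22–19 for S.
S vs T: 29–12 for S.
S vs R: 29–12 for S.
S vs U: 22–19 for S.
S vs P: 29–12 for S.
S beats every other option head-to-head.

S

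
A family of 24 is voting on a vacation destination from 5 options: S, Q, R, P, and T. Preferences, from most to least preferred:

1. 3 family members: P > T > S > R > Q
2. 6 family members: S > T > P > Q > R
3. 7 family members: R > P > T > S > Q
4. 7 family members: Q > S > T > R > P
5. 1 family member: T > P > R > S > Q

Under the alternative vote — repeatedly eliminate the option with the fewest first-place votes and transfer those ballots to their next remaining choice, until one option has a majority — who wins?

Round 1: S 6, Q 7, R 7, P 3, T 1. Eliminate T.
Round 2: S 6, Q 7, R 7, P 4. Eliminate P.
Round 3: S 9, Q 7, R 8. Eliminate Q.
Round 4: S 16, R 8. S has a majority.

S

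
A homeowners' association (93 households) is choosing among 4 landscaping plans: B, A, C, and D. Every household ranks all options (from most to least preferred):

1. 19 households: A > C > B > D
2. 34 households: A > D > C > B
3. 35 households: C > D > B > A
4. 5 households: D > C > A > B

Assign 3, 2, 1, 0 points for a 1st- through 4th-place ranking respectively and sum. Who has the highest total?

B: 19·1 + 34·0 + 35·1 + 5·0 = 54
A: 19·3 + 34·3 + 35·0 + 5·1 = 164
C: 19·2 + 34·1 + 35·3 + 5·2 = 187
D: 19·0 + 34·2 + 35·2 + 5·3 = 153
C has the highest Borda score (187).

C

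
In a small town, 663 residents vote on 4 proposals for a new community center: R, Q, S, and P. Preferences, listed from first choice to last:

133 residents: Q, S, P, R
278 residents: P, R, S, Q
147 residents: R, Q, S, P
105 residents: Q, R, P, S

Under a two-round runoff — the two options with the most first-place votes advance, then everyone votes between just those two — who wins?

Round 1 first-place votes: R 147, Q 238, S 0, P 278.
P and Q advance.
Runoff: P is preferred to Q by 278 voters; Q by 385.
Q wins the runoff.

Q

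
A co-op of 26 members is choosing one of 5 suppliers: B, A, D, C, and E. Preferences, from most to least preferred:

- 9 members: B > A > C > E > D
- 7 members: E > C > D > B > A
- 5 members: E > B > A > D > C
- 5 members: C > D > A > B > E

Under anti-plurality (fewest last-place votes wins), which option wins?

Last-place votes: B 0, A 7, D 9, C 5, E 5.
B is ranked last by the fewest voters, so B wins.

B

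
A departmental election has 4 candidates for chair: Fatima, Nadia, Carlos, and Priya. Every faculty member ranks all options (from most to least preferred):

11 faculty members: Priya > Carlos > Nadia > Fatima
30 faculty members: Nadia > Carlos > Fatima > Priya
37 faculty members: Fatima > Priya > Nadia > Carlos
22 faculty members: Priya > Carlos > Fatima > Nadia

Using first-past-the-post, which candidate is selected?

First-place votes: Fatima 37, Nadia 30, Carlos 0, Priya 33.
Fatima has the most first-place votes.

Fatima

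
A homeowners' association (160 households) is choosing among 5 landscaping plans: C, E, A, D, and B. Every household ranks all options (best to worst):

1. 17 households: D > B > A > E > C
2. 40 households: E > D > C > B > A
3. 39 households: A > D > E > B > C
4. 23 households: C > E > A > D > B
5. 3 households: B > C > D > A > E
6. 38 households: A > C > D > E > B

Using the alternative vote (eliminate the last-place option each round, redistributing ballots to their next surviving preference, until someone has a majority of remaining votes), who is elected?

Round 1: C 23, E 40, A 77, D 17, B 3. Eliminate B.
Round 2: C 26, E 40, A 77, D 17. Eliminate D.
Round 3: C 26, E 40, A 94. A has a majority.

A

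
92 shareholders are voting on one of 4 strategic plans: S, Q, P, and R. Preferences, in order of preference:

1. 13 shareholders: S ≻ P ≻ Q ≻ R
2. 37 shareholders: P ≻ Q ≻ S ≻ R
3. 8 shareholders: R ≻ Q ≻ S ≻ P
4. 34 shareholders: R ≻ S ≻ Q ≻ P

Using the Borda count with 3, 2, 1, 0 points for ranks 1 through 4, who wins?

S: 13·3 + 37·1 + 8·1 + 34·2 = 152
Q: 13·1 + 37·2 + 8·2 + 34·1 = 137
P: 13·2 + 37·3 + 8·0 + 34·0 = 137
R: 13·0 + 37·0 + 8·3 + 34·3 = 126
S has the highest Borda score (152).

S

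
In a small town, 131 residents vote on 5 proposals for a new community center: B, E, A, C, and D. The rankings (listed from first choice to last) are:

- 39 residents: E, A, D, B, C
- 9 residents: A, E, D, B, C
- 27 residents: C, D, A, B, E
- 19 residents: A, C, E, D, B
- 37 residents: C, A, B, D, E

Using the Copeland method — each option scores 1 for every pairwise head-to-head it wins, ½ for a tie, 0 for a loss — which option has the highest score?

B: loses to E, A, C, and D → score 0.
E: beats B and D; loses to A and C → score 2.
A: beats B, E, C, and D → score 4.
C: beats B, E, and D; loses to A → score 3.
D: beats B; loses to E, A, and C → score 1.
A has the best pairwise record.

A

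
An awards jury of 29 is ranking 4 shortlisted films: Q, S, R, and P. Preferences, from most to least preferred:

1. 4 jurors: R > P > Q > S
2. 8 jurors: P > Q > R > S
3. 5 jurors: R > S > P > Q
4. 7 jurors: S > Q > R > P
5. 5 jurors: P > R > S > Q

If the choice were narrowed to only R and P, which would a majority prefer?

Voters preferring R to P: 16; preferring P to R: 13.
R wins the head-to-head.

R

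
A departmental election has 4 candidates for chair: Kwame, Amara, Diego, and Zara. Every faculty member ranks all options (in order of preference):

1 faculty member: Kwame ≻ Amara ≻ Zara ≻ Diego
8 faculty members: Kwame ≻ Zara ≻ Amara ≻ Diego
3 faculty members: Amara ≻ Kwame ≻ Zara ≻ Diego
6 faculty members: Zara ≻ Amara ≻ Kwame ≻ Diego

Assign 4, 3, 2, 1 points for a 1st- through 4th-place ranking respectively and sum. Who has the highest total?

Kwame: 1·4 + 8·4 + 3·3 + 6·2 = 57
Amara: 1·3 + 8·2 + 3·4 + 6·3 = 49
Diego: 1·1 + 8·1 + 3·1 + 6·1 = 18
Zara: 1·2 + 8·3 + 3·2 + 6·4 = 56
Kwame has the highest Borda score (57).

Kwame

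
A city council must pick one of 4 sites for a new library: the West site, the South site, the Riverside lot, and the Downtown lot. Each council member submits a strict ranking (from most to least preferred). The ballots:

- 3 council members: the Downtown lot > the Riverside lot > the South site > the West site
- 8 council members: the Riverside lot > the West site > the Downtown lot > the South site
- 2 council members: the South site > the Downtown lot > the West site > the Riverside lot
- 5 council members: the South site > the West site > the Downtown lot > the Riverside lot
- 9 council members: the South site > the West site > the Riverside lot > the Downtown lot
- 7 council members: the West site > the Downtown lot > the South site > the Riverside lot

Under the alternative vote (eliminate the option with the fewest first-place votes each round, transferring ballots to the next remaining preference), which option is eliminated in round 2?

the West site

Round 1: the West site 7, the South site 16, the Riverside lot 8, the Downtown lot 3. Eliminate the Downtown lot.
Round 2: the West site 7, the South site 16, the Riverside lot 11. Eliminate the West site.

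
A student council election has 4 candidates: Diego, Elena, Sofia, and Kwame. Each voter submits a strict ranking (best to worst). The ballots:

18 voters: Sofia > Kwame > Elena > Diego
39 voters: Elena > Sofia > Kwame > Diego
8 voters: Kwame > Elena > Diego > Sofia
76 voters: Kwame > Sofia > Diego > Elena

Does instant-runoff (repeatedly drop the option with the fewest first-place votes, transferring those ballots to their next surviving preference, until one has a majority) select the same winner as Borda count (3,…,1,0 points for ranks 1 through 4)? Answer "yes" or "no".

yes

Instant-runoff — R1 Diego 0, Elena 39, Sofia 18, Kwame 84 (Kwame winner). Winner: Kwame.
Borda — scores: Diego 84, Elena 151, Sofia 284, Kwame 327. Winner: Kwame.
The two methods agree.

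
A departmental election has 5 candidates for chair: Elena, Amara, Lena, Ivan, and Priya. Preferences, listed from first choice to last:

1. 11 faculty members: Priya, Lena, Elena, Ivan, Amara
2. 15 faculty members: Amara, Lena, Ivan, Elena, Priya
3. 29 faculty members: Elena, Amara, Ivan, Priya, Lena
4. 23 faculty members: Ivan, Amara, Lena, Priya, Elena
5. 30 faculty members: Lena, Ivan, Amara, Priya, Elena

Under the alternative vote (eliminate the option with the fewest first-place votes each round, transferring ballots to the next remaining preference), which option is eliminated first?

Priya

Round 1: Elena 29, Amara 15, Lena 30, Ivan 23, Priya 11. Eliminate Priya.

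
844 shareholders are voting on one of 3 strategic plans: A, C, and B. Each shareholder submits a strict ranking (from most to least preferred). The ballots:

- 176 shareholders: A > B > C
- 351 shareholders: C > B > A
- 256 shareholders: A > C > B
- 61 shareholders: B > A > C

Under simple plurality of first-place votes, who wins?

First-place votes: A 432, C 351, B 61.
A has the most first-place votes.

A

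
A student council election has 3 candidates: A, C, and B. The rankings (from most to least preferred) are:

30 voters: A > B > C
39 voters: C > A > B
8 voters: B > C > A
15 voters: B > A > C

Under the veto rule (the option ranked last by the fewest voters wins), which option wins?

Last-place votes: A 8, C 45, B 39.
A is ranked last by the fewest voters, so A wins.

A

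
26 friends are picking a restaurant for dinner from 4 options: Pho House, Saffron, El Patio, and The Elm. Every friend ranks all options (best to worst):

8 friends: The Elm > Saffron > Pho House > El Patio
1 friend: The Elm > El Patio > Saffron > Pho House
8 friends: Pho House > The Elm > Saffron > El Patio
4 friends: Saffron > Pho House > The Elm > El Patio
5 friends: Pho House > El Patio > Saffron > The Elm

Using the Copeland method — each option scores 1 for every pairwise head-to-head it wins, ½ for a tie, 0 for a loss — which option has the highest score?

Pho House: beats El Patio and The Elm; ties Saffron → score 2.5.
Saffron: beats El Patio; ties Pho House; loses to The Elm → score 1.5.
El Patio: loses to Pho House, Saffron, and The Elm → score 0.
The Elm: beats Saffron and El Patio; loses to Pho House → score 2.
Pho House has the best pairwise record.

Pho House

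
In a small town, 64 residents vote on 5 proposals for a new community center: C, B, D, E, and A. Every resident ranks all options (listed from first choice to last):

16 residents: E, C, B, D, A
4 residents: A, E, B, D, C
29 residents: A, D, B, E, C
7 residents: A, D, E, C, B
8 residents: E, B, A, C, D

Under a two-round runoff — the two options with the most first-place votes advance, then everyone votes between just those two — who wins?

Round 1 first-place votes: C 0, B 0, D 0, E 24, A 40.
A and E advance.
Runoff: A is preferred to E by 40 voters; E by 24.
A wins the runoff.

A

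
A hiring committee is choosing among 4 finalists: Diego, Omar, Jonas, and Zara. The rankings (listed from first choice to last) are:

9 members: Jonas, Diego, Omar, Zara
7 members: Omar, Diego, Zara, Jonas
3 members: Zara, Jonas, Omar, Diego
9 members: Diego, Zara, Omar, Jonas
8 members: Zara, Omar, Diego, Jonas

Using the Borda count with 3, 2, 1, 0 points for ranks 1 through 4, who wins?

Diego

Diego: 9·2 + 7·2 + 3·0 + 9·3 + 8·1 = 67
Omar: 9·1 + 7·3 + 3·1 + 9·1 + 8·2 = 58
Jonas: 9·3 + 7·0 + 3·2 + 9·0 + 8·0 = 33
Zara: 9·0 + 7·1 + 3·3 + 9·2 + 8·3 = 58
Diego has the highest Borda score (67).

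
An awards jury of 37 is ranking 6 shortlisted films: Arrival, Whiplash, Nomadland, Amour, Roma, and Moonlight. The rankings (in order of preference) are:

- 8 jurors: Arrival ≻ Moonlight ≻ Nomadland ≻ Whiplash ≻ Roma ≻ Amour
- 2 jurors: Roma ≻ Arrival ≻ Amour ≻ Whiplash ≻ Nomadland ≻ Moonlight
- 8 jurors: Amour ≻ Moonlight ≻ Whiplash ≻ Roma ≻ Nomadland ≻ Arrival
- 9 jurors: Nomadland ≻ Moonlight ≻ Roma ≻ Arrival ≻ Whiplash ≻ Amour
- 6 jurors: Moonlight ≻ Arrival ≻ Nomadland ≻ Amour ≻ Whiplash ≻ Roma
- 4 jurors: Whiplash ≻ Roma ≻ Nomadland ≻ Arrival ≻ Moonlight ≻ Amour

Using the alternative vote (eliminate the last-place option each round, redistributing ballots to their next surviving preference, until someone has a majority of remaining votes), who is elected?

Round 1: Arrival 8, Whiplash 4, Nomadland 9, Amour 8, Roma 2, Moonlight 6. Eliminate Roma.
Round 2: Arrival 10, Whiplash 4, Nomadland 9, Amour 8, Moonlight 6. Eliminate Whiplash.
Round 3: Arrival 10, Nomadland 13, Amour 8, Moonlight 6. Eliminate Moonlight.
Round 4: Arrival 16, Nomadland 13, Amour 8. Eliminate Amour.
Round 5: Arrival 16, Nomadland 21. Nomadland has a majority.

Nomadland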